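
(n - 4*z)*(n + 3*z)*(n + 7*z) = n^3 + 6*n^2*z - 19*n*z^2 - 84*z^3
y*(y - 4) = y^2 - 4*y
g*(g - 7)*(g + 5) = g^3 - 2*g^2 - 35*g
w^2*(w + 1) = w^3 + w^2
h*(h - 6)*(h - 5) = h^3 - 11*h^2 + 30*h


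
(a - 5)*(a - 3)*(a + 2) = a^3 - 6*a^2 - a + 30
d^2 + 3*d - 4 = (d - 1)*(d + 4)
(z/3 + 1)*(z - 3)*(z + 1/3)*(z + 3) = z^4/3 + 10*z^3/9 - 8*z^2/3 - 10*z - 3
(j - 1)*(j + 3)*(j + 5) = j^3 + 7*j^2 + 7*j - 15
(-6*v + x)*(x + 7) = -6*v*x - 42*v + x^2 + 7*x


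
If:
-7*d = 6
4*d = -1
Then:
No Solution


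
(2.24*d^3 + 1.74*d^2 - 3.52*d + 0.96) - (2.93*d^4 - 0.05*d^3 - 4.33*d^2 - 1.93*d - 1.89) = -2.93*d^4 + 2.29*d^3 + 6.07*d^2 - 1.59*d + 2.85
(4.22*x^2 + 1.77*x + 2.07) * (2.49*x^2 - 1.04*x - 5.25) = 10.5078*x^4 + 0.0185000000000004*x^3 - 18.8415*x^2 - 11.4453*x - 10.8675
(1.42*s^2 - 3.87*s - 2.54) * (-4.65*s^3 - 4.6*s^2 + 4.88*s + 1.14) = -6.603*s^5 + 11.4635*s^4 + 36.5426*s^3 - 5.5828*s^2 - 16.807*s - 2.8956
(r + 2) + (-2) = r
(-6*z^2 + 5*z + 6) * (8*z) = -48*z^3 + 40*z^2 + 48*z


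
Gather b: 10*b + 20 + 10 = 10*b + 30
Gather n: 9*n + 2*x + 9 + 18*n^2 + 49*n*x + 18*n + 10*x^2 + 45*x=18*n^2 + n*(49*x + 27) + 10*x^2 + 47*x + 9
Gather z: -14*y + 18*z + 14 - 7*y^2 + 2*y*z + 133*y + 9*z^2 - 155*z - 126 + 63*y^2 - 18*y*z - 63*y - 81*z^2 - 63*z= 56*y^2 + 56*y - 72*z^2 + z*(-16*y - 200) - 112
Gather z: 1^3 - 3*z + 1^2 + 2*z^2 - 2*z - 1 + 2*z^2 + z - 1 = 4*z^2 - 4*z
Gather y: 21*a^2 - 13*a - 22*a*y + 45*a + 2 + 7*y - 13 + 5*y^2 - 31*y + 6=21*a^2 + 32*a + 5*y^2 + y*(-22*a - 24) - 5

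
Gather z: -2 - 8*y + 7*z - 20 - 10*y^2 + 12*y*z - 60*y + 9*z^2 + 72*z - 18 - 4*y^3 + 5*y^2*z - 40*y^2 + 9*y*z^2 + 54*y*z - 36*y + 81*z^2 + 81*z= -4*y^3 - 50*y^2 - 104*y + z^2*(9*y + 90) + z*(5*y^2 + 66*y + 160) - 40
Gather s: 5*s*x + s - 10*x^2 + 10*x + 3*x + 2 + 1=s*(5*x + 1) - 10*x^2 + 13*x + 3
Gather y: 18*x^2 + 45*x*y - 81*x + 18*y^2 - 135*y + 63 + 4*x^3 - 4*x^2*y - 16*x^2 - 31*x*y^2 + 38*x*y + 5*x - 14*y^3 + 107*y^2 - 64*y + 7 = 4*x^3 + 2*x^2 - 76*x - 14*y^3 + y^2*(125 - 31*x) + y*(-4*x^2 + 83*x - 199) + 70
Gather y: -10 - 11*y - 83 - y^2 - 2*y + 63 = -y^2 - 13*y - 30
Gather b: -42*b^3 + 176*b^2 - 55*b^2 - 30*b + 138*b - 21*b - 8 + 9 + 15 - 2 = -42*b^3 + 121*b^2 + 87*b + 14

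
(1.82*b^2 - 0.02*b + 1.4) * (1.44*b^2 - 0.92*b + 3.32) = 2.6208*b^4 - 1.7032*b^3 + 8.0768*b^2 - 1.3544*b + 4.648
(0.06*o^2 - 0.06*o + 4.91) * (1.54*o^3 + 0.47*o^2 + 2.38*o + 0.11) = 0.0924*o^5 - 0.0642*o^4 + 7.676*o^3 + 2.1715*o^2 + 11.6792*o + 0.5401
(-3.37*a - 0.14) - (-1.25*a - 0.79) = 0.65 - 2.12*a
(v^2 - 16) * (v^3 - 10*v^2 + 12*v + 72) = v^5 - 10*v^4 - 4*v^3 + 232*v^2 - 192*v - 1152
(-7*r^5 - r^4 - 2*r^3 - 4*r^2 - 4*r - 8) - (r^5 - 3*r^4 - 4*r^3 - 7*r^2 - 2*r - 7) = -8*r^5 + 2*r^4 + 2*r^3 + 3*r^2 - 2*r - 1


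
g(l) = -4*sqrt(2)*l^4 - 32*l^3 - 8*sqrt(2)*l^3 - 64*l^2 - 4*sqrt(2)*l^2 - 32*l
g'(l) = -16*sqrt(2)*l^3 - 96*l^2 - 24*sqrt(2)*l^2 - 128*l - 8*sqrt(2)*l - 32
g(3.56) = -3859.56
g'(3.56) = -3195.68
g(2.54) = -1475.92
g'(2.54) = -1594.98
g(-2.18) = 59.70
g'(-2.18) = -111.40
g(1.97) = -749.72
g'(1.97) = -983.73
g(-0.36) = 4.42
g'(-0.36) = 2.37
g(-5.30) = 197.82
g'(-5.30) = 425.02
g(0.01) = -0.33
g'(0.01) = -33.41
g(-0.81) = 0.80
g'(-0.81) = 7.61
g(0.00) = 0.00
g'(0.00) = -32.00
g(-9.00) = -10893.13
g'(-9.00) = 7191.98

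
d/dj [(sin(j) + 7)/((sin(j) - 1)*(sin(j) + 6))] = (-14*sin(j) + cos(j)^2 - 42)*cos(j)/((sin(j) - 1)^2*(sin(j) + 6)^2)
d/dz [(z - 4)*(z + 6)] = 2*z + 2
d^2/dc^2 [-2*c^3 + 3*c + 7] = -12*c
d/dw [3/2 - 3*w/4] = -3/4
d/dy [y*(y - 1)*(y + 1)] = 3*y^2 - 1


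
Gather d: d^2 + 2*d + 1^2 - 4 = d^2 + 2*d - 3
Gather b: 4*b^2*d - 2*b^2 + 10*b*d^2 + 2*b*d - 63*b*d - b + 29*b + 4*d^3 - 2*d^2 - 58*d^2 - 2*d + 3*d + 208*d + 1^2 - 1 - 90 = b^2*(4*d - 2) + b*(10*d^2 - 61*d + 28) + 4*d^3 - 60*d^2 + 209*d - 90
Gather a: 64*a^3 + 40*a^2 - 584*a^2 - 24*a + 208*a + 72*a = 64*a^3 - 544*a^2 + 256*a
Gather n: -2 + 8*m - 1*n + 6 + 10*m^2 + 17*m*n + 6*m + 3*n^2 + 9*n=10*m^2 + 14*m + 3*n^2 + n*(17*m + 8) + 4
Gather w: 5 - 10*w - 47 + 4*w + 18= -6*w - 24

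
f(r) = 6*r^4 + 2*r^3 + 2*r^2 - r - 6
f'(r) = 24*r^3 + 6*r^2 + 4*r - 1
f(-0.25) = -5.63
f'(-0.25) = -2.00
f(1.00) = 3.00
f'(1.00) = 33.00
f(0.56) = -4.99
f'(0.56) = 7.34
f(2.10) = 135.93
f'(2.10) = 256.12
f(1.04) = 4.39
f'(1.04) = 36.65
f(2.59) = 309.57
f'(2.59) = 466.58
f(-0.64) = -4.06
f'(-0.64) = -7.39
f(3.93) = 1573.63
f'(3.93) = 1564.15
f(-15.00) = 297459.00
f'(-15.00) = -79711.00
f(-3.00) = 447.00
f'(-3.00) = -607.00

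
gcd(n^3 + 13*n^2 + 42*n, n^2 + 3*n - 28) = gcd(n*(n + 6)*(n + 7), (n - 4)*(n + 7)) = n + 7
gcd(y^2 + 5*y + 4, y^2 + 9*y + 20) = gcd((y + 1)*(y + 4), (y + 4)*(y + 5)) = y + 4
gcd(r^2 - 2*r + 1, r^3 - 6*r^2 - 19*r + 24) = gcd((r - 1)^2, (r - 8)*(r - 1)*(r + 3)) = r - 1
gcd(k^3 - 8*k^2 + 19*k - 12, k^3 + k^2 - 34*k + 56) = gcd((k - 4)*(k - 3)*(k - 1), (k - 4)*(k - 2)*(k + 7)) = k - 4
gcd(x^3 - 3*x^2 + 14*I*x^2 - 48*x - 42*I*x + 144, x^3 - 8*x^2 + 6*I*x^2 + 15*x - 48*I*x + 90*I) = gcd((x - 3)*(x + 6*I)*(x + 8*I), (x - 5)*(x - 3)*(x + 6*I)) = x^2 + x*(-3 + 6*I) - 18*I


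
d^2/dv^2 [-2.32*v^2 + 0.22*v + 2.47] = -4.64000000000000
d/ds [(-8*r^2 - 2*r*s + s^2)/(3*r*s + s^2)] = r*(24*r^2 + 16*r*s + 5*s^2)/(s^2*(9*r^2 + 6*r*s + s^2))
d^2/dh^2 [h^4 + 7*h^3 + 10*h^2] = 12*h^2 + 42*h + 20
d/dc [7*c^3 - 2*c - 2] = 21*c^2 - 2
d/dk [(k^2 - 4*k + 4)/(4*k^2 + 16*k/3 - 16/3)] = 12*k*(k - 2)/(9*k^4 + 24*k^3 - 8*k^2 - 32*k + 16)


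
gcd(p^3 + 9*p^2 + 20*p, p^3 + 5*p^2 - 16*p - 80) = p^2 + 9*p + 20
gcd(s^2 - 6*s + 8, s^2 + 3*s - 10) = s - 2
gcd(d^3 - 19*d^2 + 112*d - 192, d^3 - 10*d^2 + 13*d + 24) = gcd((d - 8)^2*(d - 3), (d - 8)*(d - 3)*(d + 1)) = d^2 - 11*d + 24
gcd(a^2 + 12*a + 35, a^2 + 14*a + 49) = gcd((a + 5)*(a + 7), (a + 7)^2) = a + 7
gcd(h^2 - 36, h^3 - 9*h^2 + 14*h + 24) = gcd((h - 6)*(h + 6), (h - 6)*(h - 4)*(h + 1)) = h - 6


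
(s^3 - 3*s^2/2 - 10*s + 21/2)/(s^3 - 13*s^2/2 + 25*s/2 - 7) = (s + 3)/(s - 2)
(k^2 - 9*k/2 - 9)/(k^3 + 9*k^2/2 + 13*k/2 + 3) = (k - 6)/(k^2 + 3*k + 2)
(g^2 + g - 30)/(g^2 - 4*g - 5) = (g + 6)/(g + 1)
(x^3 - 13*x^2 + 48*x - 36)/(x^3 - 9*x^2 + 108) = (x - 1)/(x + 3)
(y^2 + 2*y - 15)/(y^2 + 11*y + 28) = (y^2 + 2*y - 15)/(y^2 + 11*y + 28)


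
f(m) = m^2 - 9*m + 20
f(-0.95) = 29.45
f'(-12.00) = -33.00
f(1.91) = 6.46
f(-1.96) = 41.48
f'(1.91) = -5.18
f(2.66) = 3.14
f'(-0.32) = -9.64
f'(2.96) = -3.08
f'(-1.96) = -12.92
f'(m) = 2*m - 9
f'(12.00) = 15.00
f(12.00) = 56.00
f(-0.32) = 22.98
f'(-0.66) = -10.32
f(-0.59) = 25.66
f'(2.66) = -3.68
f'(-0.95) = -10.90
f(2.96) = 2.12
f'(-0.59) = -10.18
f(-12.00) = 272.00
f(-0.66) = 26.38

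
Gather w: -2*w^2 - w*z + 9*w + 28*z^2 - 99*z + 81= -2*w^2 + w*(9 - z) + 28*z^2 - 99*z + 81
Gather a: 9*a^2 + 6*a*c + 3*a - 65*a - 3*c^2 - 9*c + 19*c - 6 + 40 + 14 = 9*a^2 + a*(6*c - 62) - 3*c^2 + 10*c + 48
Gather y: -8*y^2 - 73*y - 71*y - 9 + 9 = -8*y^2 - 144*y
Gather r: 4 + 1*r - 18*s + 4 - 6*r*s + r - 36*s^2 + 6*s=r*(2 - 6*s) - 36*s^2 - 12*s + 8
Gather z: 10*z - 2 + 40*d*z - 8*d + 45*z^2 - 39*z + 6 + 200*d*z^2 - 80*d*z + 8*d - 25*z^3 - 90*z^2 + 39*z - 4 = -25*z^3 + z^2*(200*d - 45) + z*(10 - 40*d)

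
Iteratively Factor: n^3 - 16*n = (n - 4)*(n^2 + 4*n) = n*(n - 4)*(n + 4)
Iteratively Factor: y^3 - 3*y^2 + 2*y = (y)*(y^2 - 3*y + 2) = y*(y - 2)*(y - 1)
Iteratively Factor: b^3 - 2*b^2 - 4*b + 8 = (b - 2)*(b^2 - 4) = (b - 2)*(b + 2)*(b - 2)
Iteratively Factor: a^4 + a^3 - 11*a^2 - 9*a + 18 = (a + 2)*(a^3 - a^2 - 9*a + 9) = (a + 2)*(a + 3)*(a^2 - 4*a + 3) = (a - 1)*(a + 2)*(a + 3)*(a - 3)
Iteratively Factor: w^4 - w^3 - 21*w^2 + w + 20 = (w - 5)*(w^3 + 4*w^2 - w - 4) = (w - 5)*(w + 1)*(w^2 + 3*w - 4) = (w - 5)*(w - 1)*(w + 1)*(w + 4)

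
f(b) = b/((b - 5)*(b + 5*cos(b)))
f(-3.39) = -0.05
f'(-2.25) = -0.03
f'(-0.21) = -0.04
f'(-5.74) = 0.43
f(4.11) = -3.62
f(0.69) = -0.04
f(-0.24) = 0.01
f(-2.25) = -0.06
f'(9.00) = 0.05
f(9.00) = 0.51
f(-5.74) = -0.37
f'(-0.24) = -0.04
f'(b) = b*(5*sin(b) - 1)/((b - 5)*(b + 5*cos(b))^2) - b/((b - 5)^2*(b + 5*cos(b))) + 1/((b - 5)*(b + 5*cos(b)))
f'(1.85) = -11.10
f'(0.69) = -0.08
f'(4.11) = 9.56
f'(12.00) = -0.03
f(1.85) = -1.24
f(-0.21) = 0.01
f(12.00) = 0.11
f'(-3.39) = 0.01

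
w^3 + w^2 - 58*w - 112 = (w - 8)*(w + 2)*(w + 7)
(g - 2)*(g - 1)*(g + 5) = g^3 + 2*g^2 - 13*g + 10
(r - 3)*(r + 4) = r^2 + r - 12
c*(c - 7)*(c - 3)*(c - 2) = c^4 - 12*c^3 + 41*c^2 - 42*c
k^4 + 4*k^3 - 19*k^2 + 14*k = k*(k - 2)*(k - 1)*(k + 7)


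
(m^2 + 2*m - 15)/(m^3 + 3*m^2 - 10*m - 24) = (m + 5)/(m^2 + 6*m + 8)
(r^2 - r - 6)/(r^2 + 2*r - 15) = (r + 2)/(r + 5)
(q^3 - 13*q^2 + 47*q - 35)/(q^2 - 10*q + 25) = (q^2 - 8*q + 7)/(q - 5)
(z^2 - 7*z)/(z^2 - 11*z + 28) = z/(z - 4)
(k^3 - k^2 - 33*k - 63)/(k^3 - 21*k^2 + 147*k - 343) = (k^2 + 6*k + 9)/(k^2 - 14*k + 49)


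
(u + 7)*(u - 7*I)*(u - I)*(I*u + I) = I*u^4 + 8*u^3 + 8*I*u^3 + 64*u^2 + 56*u - 56*I*u - 49*I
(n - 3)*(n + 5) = n^2 + 2*n - 15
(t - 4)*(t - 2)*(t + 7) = t^3 + t^2 - 34*t + 56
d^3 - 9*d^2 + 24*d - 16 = (d - 4)^2*(d - 1)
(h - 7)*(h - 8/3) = h^2 - 29*h/3 + 56/3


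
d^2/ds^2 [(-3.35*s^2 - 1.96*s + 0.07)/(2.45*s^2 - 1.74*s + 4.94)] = (-52.0919*s^3 + 245.79135*s^2 + 140.54082*s - 198.469428)/(14.706125*s^6 - 31.33305*s^5 + 111.20991*s^4 - 131.623344*s^3 + 224.235492*s^2 - 127.386792*s + 120.553784)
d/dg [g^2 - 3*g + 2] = 2*g - 3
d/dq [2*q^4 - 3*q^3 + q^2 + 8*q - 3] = 8*q^3 - 9*q^2 + 2*q + 8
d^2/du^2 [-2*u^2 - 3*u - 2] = -4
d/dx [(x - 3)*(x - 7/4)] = 2*x - 19/4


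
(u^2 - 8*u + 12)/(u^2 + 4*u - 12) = (u - 6)/(u + 6)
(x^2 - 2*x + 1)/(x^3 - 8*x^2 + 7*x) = (x - 1)/(x*(x - 7))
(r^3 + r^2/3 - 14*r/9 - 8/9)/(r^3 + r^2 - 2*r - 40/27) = 3*(r + 1)/(3*r + 5)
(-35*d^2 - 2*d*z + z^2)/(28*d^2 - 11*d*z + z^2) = (5*d + z)/(-4*d + z)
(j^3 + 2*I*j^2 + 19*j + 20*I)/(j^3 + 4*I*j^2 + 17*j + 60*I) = (j + I)/(j + 3*I)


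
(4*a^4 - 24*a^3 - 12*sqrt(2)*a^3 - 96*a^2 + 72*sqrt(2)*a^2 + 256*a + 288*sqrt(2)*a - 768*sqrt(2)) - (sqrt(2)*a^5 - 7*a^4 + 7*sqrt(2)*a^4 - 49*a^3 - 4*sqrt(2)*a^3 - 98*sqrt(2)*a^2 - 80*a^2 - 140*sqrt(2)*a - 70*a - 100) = -sqrt(2)*a^5 - 7*sqrt(2)*a^4 + 11*a^4 - 8*sqrt(2)*a^3 + 25*a^3 - 16*a^2 + 170*sqrt(2)*a^2 + 326*a + 428*sqrt(2)*a - 768*sqrt(2) + 100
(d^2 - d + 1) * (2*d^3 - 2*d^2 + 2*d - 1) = 2*d^5 - 4*d^4 + 6*d^3 - 5*d^2 + 3*d - 1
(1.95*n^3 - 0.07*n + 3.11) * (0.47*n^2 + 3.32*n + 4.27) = 0.9165*n^5 + 6.474*n^4 + 8.2936*n^3 + 1.2293*n^2 + 10.0263*n + 13.2797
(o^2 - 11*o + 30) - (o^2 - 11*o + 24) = 6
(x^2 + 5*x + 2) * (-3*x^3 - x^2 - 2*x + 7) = -3*x^5 - 16*x^4 - 13*x^3 - 5*x^2 + 31*x + 14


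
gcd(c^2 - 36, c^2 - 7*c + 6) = c - 6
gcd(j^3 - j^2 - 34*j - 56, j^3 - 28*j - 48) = j^2 + 6*j + 8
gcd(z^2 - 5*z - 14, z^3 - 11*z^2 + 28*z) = z - 7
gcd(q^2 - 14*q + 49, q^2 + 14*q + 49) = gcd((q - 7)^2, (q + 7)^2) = 1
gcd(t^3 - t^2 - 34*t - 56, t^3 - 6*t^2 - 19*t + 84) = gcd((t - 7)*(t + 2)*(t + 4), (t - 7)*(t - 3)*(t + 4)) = t^2 - 3*t - 28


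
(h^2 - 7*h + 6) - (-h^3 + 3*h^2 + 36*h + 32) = h^3 - 2*h^2 - 43*h - 26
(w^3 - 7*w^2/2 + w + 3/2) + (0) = w^3 - 7*w^2/2 + w + 3/2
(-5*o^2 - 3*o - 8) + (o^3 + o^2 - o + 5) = o^3 - 4*o^2 - 4*o - 3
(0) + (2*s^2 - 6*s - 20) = 2*s^2 - 6*s - 20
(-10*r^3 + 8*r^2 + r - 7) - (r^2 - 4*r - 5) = -10*r^3 + 7*r^2 + 5*r - 2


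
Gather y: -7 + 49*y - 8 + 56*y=105*y - 15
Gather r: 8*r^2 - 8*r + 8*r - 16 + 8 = 8*r^2 - 8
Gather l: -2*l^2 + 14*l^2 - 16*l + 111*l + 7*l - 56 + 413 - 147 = 12*l^2 + 102*l + 210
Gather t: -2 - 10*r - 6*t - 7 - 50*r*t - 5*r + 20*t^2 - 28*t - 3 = -15*r + 20*t^2 + t*(-50*r - 34) - 12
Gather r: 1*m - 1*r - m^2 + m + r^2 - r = -m^2 + 2*m + r^2 - 2*r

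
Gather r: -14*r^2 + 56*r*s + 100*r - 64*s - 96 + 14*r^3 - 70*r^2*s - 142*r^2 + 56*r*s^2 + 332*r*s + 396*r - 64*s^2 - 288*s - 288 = 14*r^3 + r^2*(-70*s - 156) + r*(56*s^2 + 388*s + 496) - 64*s^2 - 352*s - 384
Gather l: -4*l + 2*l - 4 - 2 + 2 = -2*l - 4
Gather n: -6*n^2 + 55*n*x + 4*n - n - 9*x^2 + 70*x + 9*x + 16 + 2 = -6*n^2 + n*(55*x + 3) - 9*x^2 + 79*x + 18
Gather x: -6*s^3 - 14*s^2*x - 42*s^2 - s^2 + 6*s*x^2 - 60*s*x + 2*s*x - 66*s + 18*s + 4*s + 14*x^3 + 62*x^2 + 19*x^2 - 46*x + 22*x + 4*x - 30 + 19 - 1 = -6*s^3 - 43*s^2 - 44*s + 14*x^3 + x^2*(6*s + 81) + x*(-14*s^2 - 58*s - 20) - 12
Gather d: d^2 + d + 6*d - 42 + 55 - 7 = d^2 + 7*d + 6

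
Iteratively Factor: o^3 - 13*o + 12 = (o - 3)*(o^2 + 3*o - 4) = (o - 3)*(o - 1)*(o + 4)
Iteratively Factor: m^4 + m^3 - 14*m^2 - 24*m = (m)*(m^3 + m^2 - 14*m - 24) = m*(m + 2)*(m^2 - m - 12) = m*(m + 2)*(m + 3)*(m - 4)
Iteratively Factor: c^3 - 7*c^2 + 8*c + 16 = (c - 4)*(c^2 - 3*c - 4) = (c - 4)^2*(c + 1)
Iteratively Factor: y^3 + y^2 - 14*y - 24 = (y + 3)*(y^2 - 2*y - 8) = (y - 4)*(y + 3)*(y + 2)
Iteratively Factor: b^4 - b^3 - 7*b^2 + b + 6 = (b - 3)*(b^3 + 2*b^2 - b - 2) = (b - 3)*(b + 1)*(b^2 + b - 2) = (b - 3)*(b - 1)*(b + 1)*(b + 2)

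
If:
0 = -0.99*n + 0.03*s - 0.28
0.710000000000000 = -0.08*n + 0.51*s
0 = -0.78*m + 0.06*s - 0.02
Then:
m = 0.08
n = -0.24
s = 1.35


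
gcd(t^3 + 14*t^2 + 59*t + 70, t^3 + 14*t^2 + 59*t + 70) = t^3 + 14*t^2 + 59*t + 70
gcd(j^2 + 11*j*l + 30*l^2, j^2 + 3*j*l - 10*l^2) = j + 5*l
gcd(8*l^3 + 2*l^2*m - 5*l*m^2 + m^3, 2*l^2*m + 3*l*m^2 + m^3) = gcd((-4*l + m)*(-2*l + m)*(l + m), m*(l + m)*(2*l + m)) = l + m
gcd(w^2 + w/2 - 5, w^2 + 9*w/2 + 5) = w + 5/2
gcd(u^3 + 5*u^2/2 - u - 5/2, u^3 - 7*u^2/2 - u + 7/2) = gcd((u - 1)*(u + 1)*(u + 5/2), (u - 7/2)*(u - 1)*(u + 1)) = u^2 - 1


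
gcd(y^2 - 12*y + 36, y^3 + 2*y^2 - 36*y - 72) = y - 6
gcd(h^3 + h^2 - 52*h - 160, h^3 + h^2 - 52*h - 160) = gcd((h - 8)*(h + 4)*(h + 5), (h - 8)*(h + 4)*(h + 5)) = h^3 + h^2 - 52*h - 160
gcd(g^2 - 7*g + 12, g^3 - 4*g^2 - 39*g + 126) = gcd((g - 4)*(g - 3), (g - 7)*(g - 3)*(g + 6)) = g - 3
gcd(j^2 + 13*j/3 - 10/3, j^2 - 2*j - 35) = j + 5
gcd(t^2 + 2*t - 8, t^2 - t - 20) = t + 4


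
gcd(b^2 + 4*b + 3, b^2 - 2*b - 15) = b + 3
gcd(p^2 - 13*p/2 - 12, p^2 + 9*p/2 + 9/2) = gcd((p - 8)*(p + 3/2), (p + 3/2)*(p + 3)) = p + 3/2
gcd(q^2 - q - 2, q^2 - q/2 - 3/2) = q + 1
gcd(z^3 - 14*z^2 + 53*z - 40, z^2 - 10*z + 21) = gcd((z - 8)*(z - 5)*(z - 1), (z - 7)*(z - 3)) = 1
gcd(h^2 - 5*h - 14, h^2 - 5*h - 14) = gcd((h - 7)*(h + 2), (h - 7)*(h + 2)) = h^2 - 5*h - 14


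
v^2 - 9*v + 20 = (v - 5)*(v - 4)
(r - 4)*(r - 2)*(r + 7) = r^3 + r^2 - 34*r + 56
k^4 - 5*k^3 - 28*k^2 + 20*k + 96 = (k - 8)*(k - 2)*(k + 2)*(k + 3)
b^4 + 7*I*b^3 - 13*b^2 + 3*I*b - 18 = (b - I)*(b + 2*I)*(b + 3*I)^2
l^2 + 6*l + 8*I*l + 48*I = (l + 6)*(l + 8*I)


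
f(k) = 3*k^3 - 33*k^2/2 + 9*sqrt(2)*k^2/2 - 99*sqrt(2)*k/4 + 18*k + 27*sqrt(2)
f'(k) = 9*k^2 - 33*k + 9*sqrt(2)*k - 99*sqrt(2)/4 + 18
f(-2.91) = -72.10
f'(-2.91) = 118.20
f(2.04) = -13.21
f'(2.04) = -20.90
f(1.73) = -6.03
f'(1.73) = -25.14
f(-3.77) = -202.53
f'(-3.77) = 187.34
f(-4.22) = -296.03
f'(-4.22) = 228.82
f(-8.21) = -2165.61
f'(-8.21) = 756.07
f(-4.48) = -358.83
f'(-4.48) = 254.45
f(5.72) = 170.75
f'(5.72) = 161.51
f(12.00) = 3558.57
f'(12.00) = 1035.73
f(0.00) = 38.18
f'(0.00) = -17.00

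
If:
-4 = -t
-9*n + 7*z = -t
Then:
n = 7*z/9 + 4/9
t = 4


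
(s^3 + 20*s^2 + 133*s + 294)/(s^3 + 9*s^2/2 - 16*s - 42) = 2*(s^2 + 14*s + 49)/(2*s^2 - 3*s - 14)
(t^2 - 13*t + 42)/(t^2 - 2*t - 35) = (t - 6)/(t + 5)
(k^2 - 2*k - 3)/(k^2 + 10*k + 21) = (k^2 - 2*k - 3)/(k^2 + 10*k + 21)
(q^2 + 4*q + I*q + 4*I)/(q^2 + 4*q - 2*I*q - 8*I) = (q + I)/(q - 2*I)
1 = 1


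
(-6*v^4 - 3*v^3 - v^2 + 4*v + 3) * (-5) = 30*v^4 + 15*v^3 + 5*v^2 - 20*v - 15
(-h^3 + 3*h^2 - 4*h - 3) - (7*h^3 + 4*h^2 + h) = -8*h^3 - h^2 - 5*h - 3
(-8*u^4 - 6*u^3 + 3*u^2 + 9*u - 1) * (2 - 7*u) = 56*u^5 + 26*u^4 - 33*u^3 - 57*u^2 + 25*u - 2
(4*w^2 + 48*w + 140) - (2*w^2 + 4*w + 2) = 2*w^2 + 44*w + 138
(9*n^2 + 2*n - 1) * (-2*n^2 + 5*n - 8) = -18*n^4 + 41*n^3 - 60*n^2 - 21*n + 8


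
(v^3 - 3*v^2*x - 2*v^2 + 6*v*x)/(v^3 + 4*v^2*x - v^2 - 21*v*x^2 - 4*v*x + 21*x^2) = v*(v - 2)/(v^2 + 7*v*x - v - 7*x)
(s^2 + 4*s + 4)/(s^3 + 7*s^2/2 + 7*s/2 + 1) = 2*(s + 2)/(2*s^2 + 3*s + 1)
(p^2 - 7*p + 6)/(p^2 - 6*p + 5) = (p - 6)/(p - 5)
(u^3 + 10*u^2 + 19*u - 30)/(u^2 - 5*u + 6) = (u^3 + 10*u^2 + 19*u - 30)/(u^2 - 5*u + 6)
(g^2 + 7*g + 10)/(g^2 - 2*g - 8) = (g + 5)/(g - 4)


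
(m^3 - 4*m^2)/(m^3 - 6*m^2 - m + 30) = m^2*(m - 4)/(m^3 - 6*m^2 - m + 30)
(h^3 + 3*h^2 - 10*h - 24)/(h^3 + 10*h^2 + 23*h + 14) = (h^2 + h - 12)/(h^2 + 8*h + 7)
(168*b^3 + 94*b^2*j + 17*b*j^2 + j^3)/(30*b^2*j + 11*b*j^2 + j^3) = (28*b^2 + 11*b*j + j^2)/(j*(5*b + j))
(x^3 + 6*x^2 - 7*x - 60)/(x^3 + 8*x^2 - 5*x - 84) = (x + 5)/(x + 7)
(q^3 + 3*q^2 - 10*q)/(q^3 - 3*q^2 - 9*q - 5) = q*(-q^2 - 3*q + 10)/(-q^3 + 3*q^2 + 9*q + 5)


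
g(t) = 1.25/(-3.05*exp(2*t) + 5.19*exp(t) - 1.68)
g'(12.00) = 0.00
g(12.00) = 0.00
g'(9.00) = 0.00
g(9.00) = 0.00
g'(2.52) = 0.01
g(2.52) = -0.00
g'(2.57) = 0.01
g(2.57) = -0.00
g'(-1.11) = -14.47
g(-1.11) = -4.15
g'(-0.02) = 4.25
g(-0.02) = 2.62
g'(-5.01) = -0.02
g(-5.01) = -0.76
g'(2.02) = 0.02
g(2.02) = -0.01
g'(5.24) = 0.00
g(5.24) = -0.00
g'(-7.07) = -0.00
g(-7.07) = -0.75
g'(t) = 1.25*(6.1*exp(2*t) - 5.19*exp(t))/(-3.05*exp(2*t) + 5.19*exp(t) - 1.68)^2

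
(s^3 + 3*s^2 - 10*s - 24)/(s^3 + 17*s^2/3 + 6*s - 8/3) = 3*(s - 3)/(3*s - 1)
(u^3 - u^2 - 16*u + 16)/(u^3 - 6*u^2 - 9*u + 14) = (u^2 - 16)/(u^2 - 5*u - 14)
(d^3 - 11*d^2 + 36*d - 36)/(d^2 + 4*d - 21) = (d^2 - 8*d + 12)/(d + 7)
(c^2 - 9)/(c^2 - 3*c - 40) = (9 - c^2)/(-c^2 + 3*c + 40)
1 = 1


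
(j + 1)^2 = j^2 + 2*j + 1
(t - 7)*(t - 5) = t^2 - 12*t + 35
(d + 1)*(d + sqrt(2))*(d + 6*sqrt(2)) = d^3 + d^2 + 7*sqrt(2)*d^2 + 7*sqrt(2)*d + 12*d + 12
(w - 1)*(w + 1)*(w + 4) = w^3 + 4*w^2 - w - 4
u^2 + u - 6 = (u - 2)*(u + 3)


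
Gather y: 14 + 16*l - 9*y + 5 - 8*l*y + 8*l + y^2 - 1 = 24*l + y^2 + y*(-8*l - 9) + 18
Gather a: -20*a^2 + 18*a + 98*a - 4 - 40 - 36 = -20*a^2 + 116*a - 80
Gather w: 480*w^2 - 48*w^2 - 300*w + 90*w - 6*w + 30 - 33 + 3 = 432*w^2 - 216*w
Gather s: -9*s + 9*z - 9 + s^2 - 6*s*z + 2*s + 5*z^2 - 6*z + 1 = s^2 + s*(-6*z - 7) + 5*z^2 + 3*z - 8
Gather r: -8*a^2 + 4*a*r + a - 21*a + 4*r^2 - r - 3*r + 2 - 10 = -8*a^2 - 20*a + 4*r^2 + r*(4*a - 4) - 8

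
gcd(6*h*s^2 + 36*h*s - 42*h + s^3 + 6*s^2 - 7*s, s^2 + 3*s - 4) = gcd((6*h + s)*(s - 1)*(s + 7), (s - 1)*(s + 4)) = s - 1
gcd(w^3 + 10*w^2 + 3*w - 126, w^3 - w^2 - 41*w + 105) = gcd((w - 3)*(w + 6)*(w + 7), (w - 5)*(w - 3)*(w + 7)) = w^2 + 4*w - 21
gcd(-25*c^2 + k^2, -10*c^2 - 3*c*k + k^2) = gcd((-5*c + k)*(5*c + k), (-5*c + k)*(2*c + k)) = 5*c - k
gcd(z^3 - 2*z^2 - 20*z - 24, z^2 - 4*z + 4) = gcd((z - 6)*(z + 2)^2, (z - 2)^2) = 1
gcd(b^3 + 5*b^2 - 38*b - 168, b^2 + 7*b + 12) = b + 4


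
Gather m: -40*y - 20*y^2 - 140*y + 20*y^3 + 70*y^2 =20*y^3 + 50*y^2 - 180*y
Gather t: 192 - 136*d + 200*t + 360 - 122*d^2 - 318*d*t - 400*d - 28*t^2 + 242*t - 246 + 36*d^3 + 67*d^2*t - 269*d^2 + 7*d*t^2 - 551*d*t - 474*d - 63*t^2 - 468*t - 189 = 36*d^3 - 391*d^2 - 1010*d + t^2*(7*d - 91) + t*(67*d^2 - 869*d - 26) + 117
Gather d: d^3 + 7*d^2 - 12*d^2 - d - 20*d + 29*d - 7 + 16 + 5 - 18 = d^3 - 5*d^2 + 8*d - 4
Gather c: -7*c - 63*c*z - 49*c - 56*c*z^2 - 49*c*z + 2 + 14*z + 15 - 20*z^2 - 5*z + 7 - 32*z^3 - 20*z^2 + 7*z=c*(-56*z^2 - 112*z - 56) - 32*z^3 - 40*z^2 + 16*z + 24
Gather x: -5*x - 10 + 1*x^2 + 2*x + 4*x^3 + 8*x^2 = 4*x^3 + 9*x^2 - 3*x - 10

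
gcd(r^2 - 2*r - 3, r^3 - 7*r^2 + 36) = r - 3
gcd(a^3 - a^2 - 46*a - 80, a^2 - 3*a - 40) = a^2 - 3*a - 40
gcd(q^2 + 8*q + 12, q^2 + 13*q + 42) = q + 6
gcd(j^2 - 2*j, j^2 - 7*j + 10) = j - 2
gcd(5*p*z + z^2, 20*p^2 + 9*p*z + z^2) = 5*p + z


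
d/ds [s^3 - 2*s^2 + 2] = s*(3*s - 4)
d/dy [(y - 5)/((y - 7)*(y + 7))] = (-y^2 + 10*y - 49)/(y^4 - 98*y^2 + 2401)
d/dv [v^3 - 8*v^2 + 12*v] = 3*v^2 - 16*v + 12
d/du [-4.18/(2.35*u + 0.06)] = 9.823/(2.35*u + 0.06)^2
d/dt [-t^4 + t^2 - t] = -4*t^3 + 2*t - 1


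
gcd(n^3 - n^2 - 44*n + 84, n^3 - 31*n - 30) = n - 6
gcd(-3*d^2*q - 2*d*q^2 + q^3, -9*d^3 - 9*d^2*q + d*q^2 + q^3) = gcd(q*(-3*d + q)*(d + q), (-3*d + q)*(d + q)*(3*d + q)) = -3*d^2 - 2*d*q + q^2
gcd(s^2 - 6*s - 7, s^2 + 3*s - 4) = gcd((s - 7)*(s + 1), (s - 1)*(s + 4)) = 1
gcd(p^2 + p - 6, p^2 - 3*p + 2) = p - 2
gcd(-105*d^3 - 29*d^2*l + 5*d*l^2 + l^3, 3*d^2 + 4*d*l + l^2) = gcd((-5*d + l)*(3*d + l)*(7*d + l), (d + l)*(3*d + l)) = 3*d + l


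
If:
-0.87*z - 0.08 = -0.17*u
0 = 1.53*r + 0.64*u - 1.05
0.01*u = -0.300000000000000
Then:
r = 13.24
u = -30.00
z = -5.95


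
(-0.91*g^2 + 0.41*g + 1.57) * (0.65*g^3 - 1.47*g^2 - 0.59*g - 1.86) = -0.5915*g^5 + 1.6042*g^4 + 0.9547*g^3 - 0.8572*g^2 - 1.6889*g - 2.9202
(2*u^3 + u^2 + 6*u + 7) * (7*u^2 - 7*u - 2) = 14*u^5 - 7*u^4 + 31*u^3 + 5*u^2 - 61*u - 14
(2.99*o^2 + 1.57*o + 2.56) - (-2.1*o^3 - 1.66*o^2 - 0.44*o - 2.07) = 2.1*o^3 + 4.65*o^2 + 2.01*o + 4.63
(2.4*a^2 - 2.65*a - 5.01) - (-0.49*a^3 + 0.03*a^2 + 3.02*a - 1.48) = 0.49*a^3 + 2.37*a^2 - 5.67*a - 3.53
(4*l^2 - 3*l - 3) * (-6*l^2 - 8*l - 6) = -24*l^4 - 14*l^3 + 18*l^2 + 42*l + 18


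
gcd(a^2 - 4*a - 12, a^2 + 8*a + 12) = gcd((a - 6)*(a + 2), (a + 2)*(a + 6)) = a + 2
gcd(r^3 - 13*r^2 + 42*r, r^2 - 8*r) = r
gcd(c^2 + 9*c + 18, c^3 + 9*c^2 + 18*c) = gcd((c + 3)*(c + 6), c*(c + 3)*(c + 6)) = c^2 + 9*c + 18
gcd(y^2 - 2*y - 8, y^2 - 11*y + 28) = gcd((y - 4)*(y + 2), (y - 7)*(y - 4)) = y - 4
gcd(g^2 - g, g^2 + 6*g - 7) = g - 1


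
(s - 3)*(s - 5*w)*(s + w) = s^3 - 4*s^2*w - 3*s^2 - 5*s*w^2 + 12*s*w + 15*w^2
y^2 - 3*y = y*(y - 3)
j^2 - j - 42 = (j - 7)*(j + 6)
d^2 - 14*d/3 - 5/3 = (d - 5)*(d + 1/3)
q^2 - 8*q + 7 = (q - 7)*(q - 1)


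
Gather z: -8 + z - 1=z - 9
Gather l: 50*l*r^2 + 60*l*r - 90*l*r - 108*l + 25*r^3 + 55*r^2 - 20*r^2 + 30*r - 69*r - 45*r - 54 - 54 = l*(50*r^2 - 30*r - 108) + 25*r^3 + 35*r^2 - 84*r - 108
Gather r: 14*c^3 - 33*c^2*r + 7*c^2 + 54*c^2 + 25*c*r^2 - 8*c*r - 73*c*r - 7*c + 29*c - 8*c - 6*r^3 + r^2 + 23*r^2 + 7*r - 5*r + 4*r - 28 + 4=14*c^3 + 61*c^2 + 14*c - 6*r^3 + r^2*(25*c + 24) + r*(-33*c^2 - 81*c + 6) - 24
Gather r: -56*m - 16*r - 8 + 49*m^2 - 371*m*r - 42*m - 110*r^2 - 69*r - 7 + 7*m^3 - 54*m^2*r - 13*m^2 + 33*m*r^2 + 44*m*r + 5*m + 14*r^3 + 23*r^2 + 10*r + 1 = 7*m^3 + 36*m^2 - 93*m + 14*r^3 + r^2*(33*m - 87) + r*(-54*m^2 - 327*m - 75) - 14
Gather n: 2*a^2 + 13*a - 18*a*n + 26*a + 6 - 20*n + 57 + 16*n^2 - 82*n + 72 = 2*a^2 + 39*a + 16*n^2 + n*(-18*a - 102) + 135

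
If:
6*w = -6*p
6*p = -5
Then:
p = -5/6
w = 5/6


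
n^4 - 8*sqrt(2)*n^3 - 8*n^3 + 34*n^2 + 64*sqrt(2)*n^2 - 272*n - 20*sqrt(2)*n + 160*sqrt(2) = (n - 8)*(n - 5*sqrt(2))*(n - 2*sqrt(2))*(n - sqrt(2))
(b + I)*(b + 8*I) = b^2 + 9*I*b - 8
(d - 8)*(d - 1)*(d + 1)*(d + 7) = d^4 - d^3 - 57*d^2 + d + 56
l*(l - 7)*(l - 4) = l^3 - 11*l^2 + 28*l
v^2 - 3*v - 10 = (v - 5)*(v + 2)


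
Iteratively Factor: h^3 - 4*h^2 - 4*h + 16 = (h - 2)*(h^2 - 2*h - 8) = (h - 4)*(h - 2)*(h + 2)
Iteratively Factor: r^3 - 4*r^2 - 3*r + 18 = (r - 3)*(r^2 - r - 6) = (r - 3)*(r + 2)*(r - 3)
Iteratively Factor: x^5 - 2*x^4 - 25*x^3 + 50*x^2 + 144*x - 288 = (x - 4)*(x^4 + 2*x^3 - 17*x^2 - 18*x + 72) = (x - 4)*(x - 3)*(x^3 + 5*x^2 - 2*x - 24) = (x - 4)*(x - 3)*(x + 3)*(x^2 + 2*x - 8) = (x - 4)*(x - 3)*(x - 2)*(x + 3)*(x + 4)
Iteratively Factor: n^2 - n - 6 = (n + 2)*(n - 3)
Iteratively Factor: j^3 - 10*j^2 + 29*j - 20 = (j - 5)*(j^2 - 5*j + 4) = (j - 5)*(j - 1)*(j - 4)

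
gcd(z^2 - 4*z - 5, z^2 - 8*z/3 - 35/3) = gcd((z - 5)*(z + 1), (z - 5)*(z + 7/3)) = z - 5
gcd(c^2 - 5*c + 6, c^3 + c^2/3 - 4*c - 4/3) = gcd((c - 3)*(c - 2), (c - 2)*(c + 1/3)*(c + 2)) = c - 2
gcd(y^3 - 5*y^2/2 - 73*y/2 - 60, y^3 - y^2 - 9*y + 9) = y + 3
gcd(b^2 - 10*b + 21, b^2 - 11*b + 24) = b - 3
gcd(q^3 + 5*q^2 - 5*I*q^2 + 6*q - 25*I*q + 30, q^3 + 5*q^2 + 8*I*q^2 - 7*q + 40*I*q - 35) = q^2 + q*(5 + I) + 5*I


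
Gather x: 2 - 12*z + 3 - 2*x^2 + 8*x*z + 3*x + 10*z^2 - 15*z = -2*x^2 + x*(8*z + 3) + 10*z^2 - 27*z + 5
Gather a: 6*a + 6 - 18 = 6*a - 12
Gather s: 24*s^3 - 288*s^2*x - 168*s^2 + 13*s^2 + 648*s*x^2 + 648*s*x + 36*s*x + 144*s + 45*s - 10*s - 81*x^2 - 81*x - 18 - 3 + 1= 24*s^3 + s^2*(-288*x - 155) + s*(648*x^2 + 684*x + 179) - 81*x^2 - 81*x - 20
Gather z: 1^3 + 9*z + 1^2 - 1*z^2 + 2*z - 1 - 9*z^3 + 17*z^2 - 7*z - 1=-9*z^3 + 16*z^2 + 4*z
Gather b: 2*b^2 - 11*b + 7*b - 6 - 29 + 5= 2*b^2 - 4*b - 30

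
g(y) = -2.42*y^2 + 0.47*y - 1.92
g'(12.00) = -57.61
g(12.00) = -344.76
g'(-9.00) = 44.03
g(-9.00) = -202.17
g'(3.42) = -16.08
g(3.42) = -28.62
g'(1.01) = -4.42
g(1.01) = -3.91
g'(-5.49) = 27.04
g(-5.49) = -77.44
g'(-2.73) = 13.68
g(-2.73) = -21.24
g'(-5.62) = 27.67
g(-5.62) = -81.00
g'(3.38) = -15.89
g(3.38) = -27.98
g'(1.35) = -6.06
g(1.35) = -5.70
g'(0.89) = -3.84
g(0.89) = -3.42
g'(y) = 0.47 - 4.84*y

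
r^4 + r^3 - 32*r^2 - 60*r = r*(r - 6)*(r + 2)*(r + 5)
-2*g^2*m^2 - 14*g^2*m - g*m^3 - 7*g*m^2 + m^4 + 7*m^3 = m*(-2*g + m)*(g + m)*(m + 7)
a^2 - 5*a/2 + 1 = (a - 2)*(a - 1/2)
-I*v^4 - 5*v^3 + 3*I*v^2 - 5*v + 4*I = (v - 4*I)*(v - I)^2*(-I*v + 1)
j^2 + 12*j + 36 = (j + 6)^2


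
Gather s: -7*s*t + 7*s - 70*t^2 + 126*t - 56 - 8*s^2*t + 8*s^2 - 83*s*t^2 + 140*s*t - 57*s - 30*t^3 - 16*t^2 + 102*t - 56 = s^2*(8 - 8*t) + s*(-83*t^2 + 133*t - 50) - 30*t^3 - 86*t^2 + 228*t - 112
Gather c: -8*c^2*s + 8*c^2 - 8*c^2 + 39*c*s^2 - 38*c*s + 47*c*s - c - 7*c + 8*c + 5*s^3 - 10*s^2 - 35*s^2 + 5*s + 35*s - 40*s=-8*c^2*s + c*(39*s^2 + 9*s) + 5*s^3 - 45*s^2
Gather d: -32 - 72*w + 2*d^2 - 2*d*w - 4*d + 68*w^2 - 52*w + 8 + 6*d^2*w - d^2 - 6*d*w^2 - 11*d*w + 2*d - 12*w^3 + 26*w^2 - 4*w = d^2*(6*w + 1) + d*(-6*w^2 - 13*w - 2) - 12*w^3 + 94*w^2 - 128*w - 24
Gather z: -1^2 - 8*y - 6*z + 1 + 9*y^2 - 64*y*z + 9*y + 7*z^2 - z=9*y^2 + y + 7*z^2 + z*(-64*y - 7)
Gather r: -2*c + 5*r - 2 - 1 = -2*c + 5*r - 3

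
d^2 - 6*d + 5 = (d - 5)*(d - 1)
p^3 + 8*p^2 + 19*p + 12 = (p + 1)*(p + 3)*(p + 4)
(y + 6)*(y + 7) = y^2 + 13*y + 42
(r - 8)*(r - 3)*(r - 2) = r^3 - 13*r^2 + 46*r - 48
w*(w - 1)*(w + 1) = w^3 - w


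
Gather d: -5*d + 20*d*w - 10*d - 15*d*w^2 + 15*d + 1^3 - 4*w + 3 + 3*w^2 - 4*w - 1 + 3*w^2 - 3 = d*(-15*w^2 + 20*w) + 6*w^2 - 8*w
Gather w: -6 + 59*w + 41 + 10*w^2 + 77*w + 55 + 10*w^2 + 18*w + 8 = 20*w^2 + 154*w + 98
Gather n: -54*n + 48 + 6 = 54 - 54*n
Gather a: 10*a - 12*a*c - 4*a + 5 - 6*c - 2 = a*(6 - 12*c) - 6*c + 3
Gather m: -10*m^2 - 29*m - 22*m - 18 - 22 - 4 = -10*m^2 - 51*m - 44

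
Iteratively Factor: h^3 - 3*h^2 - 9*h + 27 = (h - 3)*(h^2 - 9) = (h - 3)^2*(h + 3)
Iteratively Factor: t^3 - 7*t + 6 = (t + 3)*(t^2 - 3*t + 2) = (t - 2)*(t + 3)*(t - 1)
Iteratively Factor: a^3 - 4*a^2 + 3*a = (a - 3)*(a^2 - a) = a*(a - 3)*(a - 1)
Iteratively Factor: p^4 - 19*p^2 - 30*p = (p)*(p^3 - 19*p - 30) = p*(p + 3)*(p^2 - 3*p - 10) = p*(p + 2)*(p + 3)*(p - 5)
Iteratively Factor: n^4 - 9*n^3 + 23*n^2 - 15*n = (n - 3)*(n^3 - 6*n^2 + 5*n) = (n - 5)*(n - 3)*(n^2 - n) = n*(n - 5)*(n - 3)*(n - 1)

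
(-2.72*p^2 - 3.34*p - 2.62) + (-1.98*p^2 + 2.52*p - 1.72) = -4.7*p^2 - 0.82*p - 4.34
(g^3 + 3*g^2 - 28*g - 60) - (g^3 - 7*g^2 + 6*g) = 10*g^2 - 34*g - 60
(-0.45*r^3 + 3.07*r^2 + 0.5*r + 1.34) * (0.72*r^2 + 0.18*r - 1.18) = -0.324*r^5 + 2.1294*r^4 + 1.4436*r^3 - 2.5678*r^2 - 0.3488*r - 1.5812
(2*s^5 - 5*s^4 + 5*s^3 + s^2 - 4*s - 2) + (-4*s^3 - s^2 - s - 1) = 2*s^5 - 5*s^4 + s^3 - 5*s - 3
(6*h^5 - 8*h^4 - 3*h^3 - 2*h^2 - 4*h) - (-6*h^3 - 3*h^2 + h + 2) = 6*h^5 - 8*h^4 + 3*h^3 + h^2 - 5*h - 2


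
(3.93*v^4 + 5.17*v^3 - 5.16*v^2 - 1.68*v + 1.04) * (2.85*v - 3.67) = 11.2005*v^5 + 0.311400000000001*v^4 - 33.6799*v^3 + 14.1492*v^2 + 9.1296*v - 3.8168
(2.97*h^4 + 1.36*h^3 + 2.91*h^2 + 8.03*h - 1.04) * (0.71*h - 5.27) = 2.1087*h^5 - 14.6863*h^4 - 5.1011*h^3 - 9.6344*h^2 - 43.0565*h + 5.4808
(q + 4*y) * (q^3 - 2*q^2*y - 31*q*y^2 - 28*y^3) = q^4 + 2*q^3*y - 39*q^2*y^2 - 152*q*y^3 - 112*y^4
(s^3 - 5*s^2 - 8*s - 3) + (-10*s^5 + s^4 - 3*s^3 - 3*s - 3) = -10*s^5 + s^4 - 2*s^3 - 5*s^2 - 11*s - 6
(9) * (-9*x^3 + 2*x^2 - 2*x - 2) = -81*x^3 + 18*x^2 - 18*x - 18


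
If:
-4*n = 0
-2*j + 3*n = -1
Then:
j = 1/2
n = 0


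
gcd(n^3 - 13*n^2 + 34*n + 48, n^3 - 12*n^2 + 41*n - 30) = n - 6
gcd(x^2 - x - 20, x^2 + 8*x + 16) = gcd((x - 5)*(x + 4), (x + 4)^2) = x + 4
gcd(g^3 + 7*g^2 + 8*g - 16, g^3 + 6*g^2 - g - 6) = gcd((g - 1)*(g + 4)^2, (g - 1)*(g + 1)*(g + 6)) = g - 1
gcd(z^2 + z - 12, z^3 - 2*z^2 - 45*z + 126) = z - 3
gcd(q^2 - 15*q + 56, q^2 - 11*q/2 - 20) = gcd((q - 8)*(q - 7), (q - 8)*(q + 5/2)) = q - 8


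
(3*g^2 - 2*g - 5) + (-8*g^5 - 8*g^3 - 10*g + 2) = -8*g^5 - 8*g^3 + 3*g^2 - 12*g - 3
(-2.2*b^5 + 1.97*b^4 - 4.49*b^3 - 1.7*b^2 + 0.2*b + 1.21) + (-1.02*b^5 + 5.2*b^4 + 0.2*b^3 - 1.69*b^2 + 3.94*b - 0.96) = -3.22*b^5 + 7.17*b^4 - 4.29*b^3 - 3.39*b^2 + 4.14*b + 0.25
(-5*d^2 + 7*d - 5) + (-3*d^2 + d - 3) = -8*d^2 + 8*d - 8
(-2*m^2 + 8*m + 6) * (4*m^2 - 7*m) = -8*m^4 + 46*m^3 - 32*m^2 - 42*m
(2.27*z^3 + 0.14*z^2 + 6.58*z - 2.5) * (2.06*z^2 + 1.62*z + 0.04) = 4.6762*z^5 + 3.9658*z^4 + 13.8724*z^3 + 5.5152*z^2 - 3.7868*z - 0.1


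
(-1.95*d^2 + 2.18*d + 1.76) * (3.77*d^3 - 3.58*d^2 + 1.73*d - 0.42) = -7.3515*d^5 + 15.1996*d^4 - 4.5427*d^3 - 1.7104*d^2 + 2.1292*d - 0.7392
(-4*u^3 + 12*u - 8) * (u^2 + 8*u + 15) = -4*u^5 - 32*u^4 - 48*u^3 + 88*u^2 + 116*u - 120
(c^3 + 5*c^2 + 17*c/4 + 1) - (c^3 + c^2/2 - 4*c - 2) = 9*c^2/2 + 33*c/4 + 3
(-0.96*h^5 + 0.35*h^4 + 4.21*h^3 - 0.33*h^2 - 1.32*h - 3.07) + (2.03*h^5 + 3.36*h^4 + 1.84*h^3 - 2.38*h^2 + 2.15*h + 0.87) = 1.07*h^5 + 3.71*h^4 + 6.05*h^3 - 2.71*h^2 + 0.83*h - 2.2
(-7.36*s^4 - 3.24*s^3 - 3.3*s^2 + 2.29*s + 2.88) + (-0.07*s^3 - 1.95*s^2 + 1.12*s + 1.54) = -7.36*s^4 - 3.31*s^3 - 5.25*s^2 + 3.41*s + 4.42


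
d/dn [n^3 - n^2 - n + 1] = 3*n^2 - 2*n - 1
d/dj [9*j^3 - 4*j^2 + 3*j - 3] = 27*j^2 - 8*j + 3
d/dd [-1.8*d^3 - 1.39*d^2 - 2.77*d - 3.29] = -5.4*d^2 - 2.78*d - 2.77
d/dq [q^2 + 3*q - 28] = 2*q + 3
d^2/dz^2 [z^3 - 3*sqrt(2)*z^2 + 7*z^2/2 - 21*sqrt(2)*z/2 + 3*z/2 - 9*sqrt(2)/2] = 6*z - 6*sqrt(2) + 7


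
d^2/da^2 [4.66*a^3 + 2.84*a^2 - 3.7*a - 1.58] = 27.96*a + 5.68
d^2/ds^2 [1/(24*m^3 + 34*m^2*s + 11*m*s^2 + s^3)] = 2*(-(11*m + 3*s)*(24*m^3 + 34*m^2*s + 11*m*s^2 + s^3) + (34*m^2 + 22*m*s + 3*s^2)^2)/(24*m^3 + 34*m^2*s + 11*m*s^2 + s^3)^3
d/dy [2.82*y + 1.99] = 2.82000000000000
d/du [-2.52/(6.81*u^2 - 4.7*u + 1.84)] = (34.3224*u - 11.844)/(6.81*u^2 - 4.7*u + 1.84)^2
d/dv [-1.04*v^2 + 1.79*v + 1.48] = 1.79 - 2.08*v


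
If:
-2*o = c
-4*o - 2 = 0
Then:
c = 1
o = -1/2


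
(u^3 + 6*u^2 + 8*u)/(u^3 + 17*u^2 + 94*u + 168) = u*(u + 2)/(u^2 + 13*u + 42)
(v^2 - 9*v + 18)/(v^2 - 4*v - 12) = (v - 3)/(v + 2)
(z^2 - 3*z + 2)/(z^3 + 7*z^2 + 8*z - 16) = (z - 2)/(z^2 + 8*z + 16)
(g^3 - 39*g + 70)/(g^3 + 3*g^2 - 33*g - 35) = (g - 2)/(g + 1)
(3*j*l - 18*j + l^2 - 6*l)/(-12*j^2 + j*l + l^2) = (3*j*l - 18*j + l^2 - 6*l)/(-12*j^2 + j*l + l^2)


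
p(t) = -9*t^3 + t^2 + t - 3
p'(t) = -27*t^2 + 2*t + 1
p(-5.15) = 1247.69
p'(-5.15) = -725.41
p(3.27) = -303.73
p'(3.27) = -281.17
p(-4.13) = 643.93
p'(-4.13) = -467.80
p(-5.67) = 1664.04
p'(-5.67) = -878.36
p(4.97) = -1078.20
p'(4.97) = -655.98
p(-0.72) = 0.16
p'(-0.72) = -14.44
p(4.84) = -995.15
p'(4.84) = -621.81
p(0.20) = -2.83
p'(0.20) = 0.32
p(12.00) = -15399.00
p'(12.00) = -3863.00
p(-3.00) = 246.00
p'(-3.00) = -248.00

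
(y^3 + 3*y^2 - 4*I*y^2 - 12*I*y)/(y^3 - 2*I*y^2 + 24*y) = (y^2 + y*(3 - 4*I) - 12*I)/(y^2 - 2*I*y + 24)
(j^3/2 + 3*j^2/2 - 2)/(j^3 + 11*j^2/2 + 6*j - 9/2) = (j^3 + 3*j^2 - 4)/(2*j^3 + 11*j^2 + 12*j - 9)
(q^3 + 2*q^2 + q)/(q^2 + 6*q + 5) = q*(q + 1)/(q + 5)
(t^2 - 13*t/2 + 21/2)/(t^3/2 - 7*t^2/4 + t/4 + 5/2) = 2*(2*t^2 - 13*t + 21)/(2*t^3 - 7*t^2 + t + 10)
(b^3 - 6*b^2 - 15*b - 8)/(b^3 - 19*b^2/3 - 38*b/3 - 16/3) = 3*(b + 1)/(3*b + 2)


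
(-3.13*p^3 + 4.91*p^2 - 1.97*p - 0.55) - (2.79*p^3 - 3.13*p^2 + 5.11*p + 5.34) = -5.92*p^3 + 8.04*p^2 - 7.08*p - 5.89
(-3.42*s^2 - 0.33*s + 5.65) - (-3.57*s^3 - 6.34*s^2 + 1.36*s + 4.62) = 3.57*s^3 + 2.92*s^2 - 1.69*s + 1.03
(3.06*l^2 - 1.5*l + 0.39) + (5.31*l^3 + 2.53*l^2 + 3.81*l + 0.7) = 5.31*l^3 + 5.59*l^2 + 2.31*l + 1.09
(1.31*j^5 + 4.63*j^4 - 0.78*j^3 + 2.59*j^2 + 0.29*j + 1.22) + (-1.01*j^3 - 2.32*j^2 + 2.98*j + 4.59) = 1.31*j^5 + 4.63*j^4 - 1.79*j^3 + 0.27*j^2 + 3.27*j + 5.81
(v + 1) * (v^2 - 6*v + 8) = v^3 - 5*v^2 + 2*v + 8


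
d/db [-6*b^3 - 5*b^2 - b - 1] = -18*b^2 - 10*b - 1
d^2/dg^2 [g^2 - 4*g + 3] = 2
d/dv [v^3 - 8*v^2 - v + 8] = 3*v^2 - 16*v - 1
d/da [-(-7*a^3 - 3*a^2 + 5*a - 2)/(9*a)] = 14*a/9 + 1/3 - 2/(9*a^2)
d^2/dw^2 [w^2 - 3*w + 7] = 2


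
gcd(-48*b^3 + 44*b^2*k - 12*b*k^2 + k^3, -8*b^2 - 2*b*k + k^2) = 4*b - k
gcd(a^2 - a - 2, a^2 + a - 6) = a - 2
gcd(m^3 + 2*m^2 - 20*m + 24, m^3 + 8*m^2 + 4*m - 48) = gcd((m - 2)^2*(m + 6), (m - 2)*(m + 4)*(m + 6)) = m^2 + 4*m - 12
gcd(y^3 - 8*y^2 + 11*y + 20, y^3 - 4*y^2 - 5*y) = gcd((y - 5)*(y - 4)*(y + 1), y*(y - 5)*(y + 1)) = y^2 - 4*y - 5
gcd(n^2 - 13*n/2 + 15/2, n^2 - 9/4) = n - 3/2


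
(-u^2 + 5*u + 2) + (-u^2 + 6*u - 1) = -2*u^2 + 11*u + 1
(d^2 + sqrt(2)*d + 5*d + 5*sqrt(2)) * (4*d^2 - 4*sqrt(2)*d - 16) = 4*d^4 + 20*d^3 - 24*d^2 - 120*d - 16*sqrt(2)*d - 80*sqrt(2)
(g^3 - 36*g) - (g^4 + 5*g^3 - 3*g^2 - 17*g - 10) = -g^4 - 4*g^3 + 3*g^2 - 19*g + 10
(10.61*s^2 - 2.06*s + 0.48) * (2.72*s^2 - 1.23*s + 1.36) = 28.8592*s^4 - 18.6535*s^3 + 18.269*s^2 - 3.392*s + 0.6528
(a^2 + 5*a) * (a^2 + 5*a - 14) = a^4 + 10*a^3 + 11*a^2 - 70*a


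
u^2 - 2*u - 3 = (u - 3)*(u + 1)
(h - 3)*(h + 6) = h^2 + 3*h - 18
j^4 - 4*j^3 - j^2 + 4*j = j*(j - 4)*(j - 1)*(j + 1)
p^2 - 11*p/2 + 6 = (p - 4)*(p - 3/2)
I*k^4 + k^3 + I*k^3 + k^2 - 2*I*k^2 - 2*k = k*(k - 1)*(k + 2)*(I*k + 1)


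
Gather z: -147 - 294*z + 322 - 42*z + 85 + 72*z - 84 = 176 - 264*z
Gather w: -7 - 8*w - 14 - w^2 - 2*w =-w^2 - 10*w - 21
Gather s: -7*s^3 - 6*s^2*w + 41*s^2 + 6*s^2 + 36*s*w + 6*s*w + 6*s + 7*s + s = -7*s^3 + s^2*(47 - 6*w) + s*(42*w + 14)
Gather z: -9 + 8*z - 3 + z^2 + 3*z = z^2 + 11*z - 12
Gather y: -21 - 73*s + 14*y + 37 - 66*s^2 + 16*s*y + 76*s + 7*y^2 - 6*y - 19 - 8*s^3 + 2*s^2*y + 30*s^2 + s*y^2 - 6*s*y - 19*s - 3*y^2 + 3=-8*s^3 - 36*s^2 - 16*s + y^2*(s + 4) + y*(2*s^2 + 10*s + 8)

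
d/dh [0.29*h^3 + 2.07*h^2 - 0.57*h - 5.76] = 0.87*h^2 + 4.14*h - 0.57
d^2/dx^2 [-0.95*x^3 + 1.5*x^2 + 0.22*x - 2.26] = 3.0 - 5.7*x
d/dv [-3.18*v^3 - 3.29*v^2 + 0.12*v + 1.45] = -9.54*v^2 - 6.58*v + 0.12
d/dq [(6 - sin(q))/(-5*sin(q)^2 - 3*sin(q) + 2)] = (-5*sin(q)^2 + 60*sin(q) + 16)*cos(q)/(5*sin(q)^2 + 3*sin(q) - 2)^2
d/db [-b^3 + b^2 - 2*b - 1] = -3*b^2 + 2*b - 2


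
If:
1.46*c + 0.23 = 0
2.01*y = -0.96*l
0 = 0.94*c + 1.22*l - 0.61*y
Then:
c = -0.16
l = 0.10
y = -0.05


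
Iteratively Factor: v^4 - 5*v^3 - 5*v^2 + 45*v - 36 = (v - 4)*(v^3 - v^2 - 9*v + 9) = (v - 4)*(v - 1)*(v^2 - 9) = (v - 4)*(v - 1)*(v + 3)*(v - 3)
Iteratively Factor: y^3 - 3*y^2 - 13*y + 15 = (y - 5)*(y^2 + 2*y - 3) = (y - 5)*(y + 3)*(y - 1)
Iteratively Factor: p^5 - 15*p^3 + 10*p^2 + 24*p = (p + 1)*(p^4 - p^3 - 14*p^2 + 24*p) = p*(p + 1)*(p^3 - p^2 - 14*p + 24) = p*(p - 2)*(p + 1)*(p^2 + p - 12) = p*(p - 3)*(p - 2)*(p + 1)*(p + 4)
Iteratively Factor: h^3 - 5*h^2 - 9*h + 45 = (h - 3)*(h^2 - 2*h - 15) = (h - 5)*(h - 3)*(h + 3)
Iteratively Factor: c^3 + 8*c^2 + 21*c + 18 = (c + 2)*(c^2 + 6*c + 9) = (c + 2)*(c + 3)*(c + 3)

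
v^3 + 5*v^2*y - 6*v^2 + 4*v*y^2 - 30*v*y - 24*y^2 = (v - 6)*(v + y)*(v + 4*y)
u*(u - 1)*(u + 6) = u^3 + 5*u^2 - 6*u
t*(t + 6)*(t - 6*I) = t^3 + 6*t^2 - 6*I*t^2 - 36*I*t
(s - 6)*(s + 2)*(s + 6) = s^3 + 2*s^2 - 36*s - 72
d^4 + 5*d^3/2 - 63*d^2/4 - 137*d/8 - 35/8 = (d - 7/2)*(d + 1/2)^2*(d + 5)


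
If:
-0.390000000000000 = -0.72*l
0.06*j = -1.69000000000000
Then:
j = -28.17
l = 0.54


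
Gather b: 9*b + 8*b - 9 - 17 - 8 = 17*b - 34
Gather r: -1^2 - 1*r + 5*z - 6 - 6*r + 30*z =-7*r + 35*z - 7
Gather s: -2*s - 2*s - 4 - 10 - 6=-4*s - 20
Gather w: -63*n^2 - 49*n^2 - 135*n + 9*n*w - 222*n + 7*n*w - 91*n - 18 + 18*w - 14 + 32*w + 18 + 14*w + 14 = -112*n^2 - 448*n + w*(16*n + 64)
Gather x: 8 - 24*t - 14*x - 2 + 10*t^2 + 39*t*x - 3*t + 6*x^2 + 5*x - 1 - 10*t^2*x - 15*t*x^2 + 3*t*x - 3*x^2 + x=10*t^2 - 27*t + x^2*(3 - 15*t) + x*(-10*t^2 + 42*t - 8) + 5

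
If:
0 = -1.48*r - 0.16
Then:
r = -0.11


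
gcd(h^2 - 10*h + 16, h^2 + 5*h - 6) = 1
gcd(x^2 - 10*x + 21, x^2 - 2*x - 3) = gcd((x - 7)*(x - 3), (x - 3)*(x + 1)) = x - 3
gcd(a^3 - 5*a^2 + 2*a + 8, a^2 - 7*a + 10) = a - 2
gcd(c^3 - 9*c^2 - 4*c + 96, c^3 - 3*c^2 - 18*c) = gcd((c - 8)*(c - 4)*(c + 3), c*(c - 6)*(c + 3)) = c + 3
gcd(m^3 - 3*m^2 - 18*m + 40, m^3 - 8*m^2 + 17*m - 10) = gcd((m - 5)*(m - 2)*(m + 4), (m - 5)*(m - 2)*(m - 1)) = m^2 - 7*m + 10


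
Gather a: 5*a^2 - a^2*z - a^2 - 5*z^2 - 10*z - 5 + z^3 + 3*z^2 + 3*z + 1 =a^2*(4 - z) + z^3 - 2*z^2 - 7*z - 4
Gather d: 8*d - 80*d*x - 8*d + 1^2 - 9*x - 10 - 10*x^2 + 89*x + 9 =-80*d*x - 10*x^2 + 80*x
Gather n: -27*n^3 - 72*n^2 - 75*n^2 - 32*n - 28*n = -27*n^3 - 147*n^2 - 60*n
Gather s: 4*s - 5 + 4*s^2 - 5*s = 4*s^2 - s - 5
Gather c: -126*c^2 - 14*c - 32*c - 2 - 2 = -126*c^2 - 46*c - 4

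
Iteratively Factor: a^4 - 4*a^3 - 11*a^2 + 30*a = (a - 2)*(a^3 - 2*a^2 - 15*a) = a*(a - 2)*(a^2 - 2*a - 15) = a*(a - 5)*(a - 2)*(a + 3)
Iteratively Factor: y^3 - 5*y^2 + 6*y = (y - 3)*(y^2 - 2*y) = (y - 3)*(y - 2)*(y)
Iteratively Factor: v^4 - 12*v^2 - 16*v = (v)*(v^3 - 12*v - 16) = v*(v - 4)*(v^2 + 4*v + 4) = v*(v - 4)*(v + 2)*(v + 2)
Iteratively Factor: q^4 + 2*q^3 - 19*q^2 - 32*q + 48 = (q + 3)*(q^3 - q^2 - 16*q + 16) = (q + 3)*(q + 4)*(q^2 - 5*q + 4) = (q - 1)*(q + 3)*(q + 4)*(q - 4)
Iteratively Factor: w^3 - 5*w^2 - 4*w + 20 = (w - 5)*(w^2 - 4) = (w - 5)*(w + 2)*(w - 2)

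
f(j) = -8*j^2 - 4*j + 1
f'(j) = -16*j - 4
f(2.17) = -45.35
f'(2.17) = -38.72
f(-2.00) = -23.00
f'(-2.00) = 28.00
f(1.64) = -27.08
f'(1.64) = -30.24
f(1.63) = -26.78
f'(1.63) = -30.08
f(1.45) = -21.62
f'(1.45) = -27.20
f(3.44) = -107.43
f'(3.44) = -59.04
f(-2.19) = -28.61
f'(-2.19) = 31.04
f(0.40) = -1.88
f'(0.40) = -10.40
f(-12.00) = -1103.00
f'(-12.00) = 188.00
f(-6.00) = -263.00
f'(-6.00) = 92.00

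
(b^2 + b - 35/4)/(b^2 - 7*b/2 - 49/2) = (b - 5/2)/(b - 7)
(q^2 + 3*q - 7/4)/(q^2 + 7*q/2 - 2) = (q + 7/2)/(q + 4)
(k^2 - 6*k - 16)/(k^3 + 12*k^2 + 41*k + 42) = (k - 8)/(k^2 + 10*k + 21)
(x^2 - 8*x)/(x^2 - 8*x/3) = 3*(x - 8)/(3*x - 8)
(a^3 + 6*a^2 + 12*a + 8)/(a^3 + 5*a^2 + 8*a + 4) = (a + 2)/(a + 1)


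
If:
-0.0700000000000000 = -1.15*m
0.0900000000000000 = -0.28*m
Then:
No Solution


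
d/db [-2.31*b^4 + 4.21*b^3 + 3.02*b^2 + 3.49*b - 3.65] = -9.24*b^3 + 12.63*b^2 + 6.04*b + 3.49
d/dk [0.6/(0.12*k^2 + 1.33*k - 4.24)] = (-0.144*k - 0.798)/(0.12*k^2 + 1.33*k - 4.24)^2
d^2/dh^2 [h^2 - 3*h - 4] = 2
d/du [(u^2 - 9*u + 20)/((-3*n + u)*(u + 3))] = ((9 - 2*u)*(3*n - u)*(u + 3) + (3*n - u)*(u^2 - 9*u + 20) + (u + 3)*(-u^2 + 9*u - 20))/((3*n - u)^2*(u + 3)^2)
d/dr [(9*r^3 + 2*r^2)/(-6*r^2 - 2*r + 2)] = r*(-27*r^3 - 18*r^2 + 25*r + 4)/(2*(9*r^4 + 6*r^3 - 5*r^2 - 2*r + 1))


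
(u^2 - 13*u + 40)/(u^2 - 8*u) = (u - 5)/u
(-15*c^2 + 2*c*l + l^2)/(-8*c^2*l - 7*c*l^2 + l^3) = (15*c^2 - 2*c*l - l^2)/(l*(8*c^2 + 7*c*l - l^2))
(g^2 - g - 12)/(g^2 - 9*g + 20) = (g + 3)/(g - 5)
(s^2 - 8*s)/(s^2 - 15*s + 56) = s/(s - 7)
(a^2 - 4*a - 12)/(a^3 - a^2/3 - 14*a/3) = 3*(a - 6)/(a*(3*a - 7))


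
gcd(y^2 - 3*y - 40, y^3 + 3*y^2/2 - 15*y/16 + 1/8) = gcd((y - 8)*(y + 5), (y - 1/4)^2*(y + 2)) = 1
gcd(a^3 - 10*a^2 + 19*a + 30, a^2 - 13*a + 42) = a - 6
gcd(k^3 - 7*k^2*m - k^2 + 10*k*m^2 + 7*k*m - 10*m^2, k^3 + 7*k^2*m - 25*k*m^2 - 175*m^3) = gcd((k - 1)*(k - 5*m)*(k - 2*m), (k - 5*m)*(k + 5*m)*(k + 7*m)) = k - 5*m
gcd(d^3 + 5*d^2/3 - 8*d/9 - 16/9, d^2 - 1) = d - 1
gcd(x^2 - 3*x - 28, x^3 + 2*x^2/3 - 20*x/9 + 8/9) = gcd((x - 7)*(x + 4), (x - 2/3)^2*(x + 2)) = 1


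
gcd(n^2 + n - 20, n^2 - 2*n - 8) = n - 4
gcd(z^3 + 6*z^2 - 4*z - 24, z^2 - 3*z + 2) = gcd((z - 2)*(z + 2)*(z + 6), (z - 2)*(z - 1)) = z - 2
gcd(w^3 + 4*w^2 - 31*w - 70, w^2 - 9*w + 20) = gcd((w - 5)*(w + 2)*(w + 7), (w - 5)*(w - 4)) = w - 5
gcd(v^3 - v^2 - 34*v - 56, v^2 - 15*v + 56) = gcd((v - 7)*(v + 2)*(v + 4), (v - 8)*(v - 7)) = v - 7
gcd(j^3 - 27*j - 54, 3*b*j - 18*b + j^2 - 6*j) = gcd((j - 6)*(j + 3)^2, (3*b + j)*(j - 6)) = j - 6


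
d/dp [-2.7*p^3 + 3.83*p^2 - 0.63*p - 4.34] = -8.1*p^2 + 7.66*p - 0.63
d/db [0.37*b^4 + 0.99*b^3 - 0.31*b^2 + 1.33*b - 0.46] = 1.48*b^3 + 2.97*b^2 - 0.62*b + 1.33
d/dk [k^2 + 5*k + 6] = 2*k + 5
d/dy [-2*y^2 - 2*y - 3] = -4*y - 2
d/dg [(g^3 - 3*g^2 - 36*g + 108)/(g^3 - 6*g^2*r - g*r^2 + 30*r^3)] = ((-3*g^2 + 12*g*r + r^2)*(g^3 - 3*g^2 - 36*g + 108) + 3*(g^2 - 2*g - 12)*(g^3 - 6*g^2*r - g*r^2 + 30*r^3))/(g^3 - 6*g^2*r - g*r^2 + 30*r^3)^2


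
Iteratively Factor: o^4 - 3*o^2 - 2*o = (o)*(o^3 - 3*o - 2) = o*(o + 1)*(o^2 - o - 2) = o*(o + 1)^2*(o - 2)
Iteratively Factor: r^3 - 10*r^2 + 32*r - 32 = (r - 4)*(r^2 - 6*r + 8) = (r - 4)*(r - 2)*(r - 4)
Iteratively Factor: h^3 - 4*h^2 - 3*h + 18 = (h + 2)*(h^2 - 6*h + 9) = (h - 3)*(h + 2)*(h - 3)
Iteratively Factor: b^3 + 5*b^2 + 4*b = (b)*(b^2 + 5*b + 4) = b*(b + 4)*(b + 1)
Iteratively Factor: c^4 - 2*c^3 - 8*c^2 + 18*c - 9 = (c - 1)*(c^3 - c^2 - 9*c + 9) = (c - 3)*(c - 1)*(c^2 + 2*c - 3) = (c - 3)*(c - 1)^2*(c + 3)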